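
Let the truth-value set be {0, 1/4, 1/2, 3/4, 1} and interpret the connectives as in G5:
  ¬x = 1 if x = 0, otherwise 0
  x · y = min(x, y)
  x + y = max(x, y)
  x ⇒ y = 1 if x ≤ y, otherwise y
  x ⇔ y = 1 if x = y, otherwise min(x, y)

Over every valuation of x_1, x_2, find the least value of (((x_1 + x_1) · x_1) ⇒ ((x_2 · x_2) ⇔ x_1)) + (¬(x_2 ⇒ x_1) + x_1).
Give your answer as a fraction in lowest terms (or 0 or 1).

1/4

Take x_1 = 1/4, x_2 = 0:
x_1 + x_1 = 1/4 + 1/4 = 1/4
(x_1 + x_1) · x_1 = 1/4 · 1/4 = 1/4
x_2 · x_2 = 0 · 0 = 0
(x_2 · x_2) ⇔ x_1 = 0 ⇔ 1/4 = 0
((x_1 + x_1) · x_1) ⇒ ((x_2 · x_2) ⇔ x_1) = 1/4 ⇒ 0 = 0
x_2 ⇒ x_1 = 0 ⇒ 1/4 = 1
¬(x_2 ⇒ x_1) = ¬1 = 0
¬(x_2 ⇒ x_1) + x_1 = 0 + 1/4 = 1/4
(((x_1 + x_1) · x_1) ⇒ ((x_2 · x_2) ⇔ x_1)) + (¬(x_2 ⇒ x_1) + x_1) = 0 + 1/4 = 1/4
No assignment yields a value below 1/4, so this is the minimum.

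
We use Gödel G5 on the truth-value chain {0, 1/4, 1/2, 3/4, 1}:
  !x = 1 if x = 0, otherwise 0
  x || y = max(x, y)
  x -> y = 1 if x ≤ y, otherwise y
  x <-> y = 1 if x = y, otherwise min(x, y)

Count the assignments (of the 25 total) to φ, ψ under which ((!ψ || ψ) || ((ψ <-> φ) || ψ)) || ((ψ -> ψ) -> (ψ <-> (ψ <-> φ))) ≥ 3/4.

value 1: 19 assignments (counts)
value 3/4: 3 assignments (counts)
value 1/2: 2 assignments
value 1/4: 1 assignment
So 22 of the 25 assignments meet the threshold.

22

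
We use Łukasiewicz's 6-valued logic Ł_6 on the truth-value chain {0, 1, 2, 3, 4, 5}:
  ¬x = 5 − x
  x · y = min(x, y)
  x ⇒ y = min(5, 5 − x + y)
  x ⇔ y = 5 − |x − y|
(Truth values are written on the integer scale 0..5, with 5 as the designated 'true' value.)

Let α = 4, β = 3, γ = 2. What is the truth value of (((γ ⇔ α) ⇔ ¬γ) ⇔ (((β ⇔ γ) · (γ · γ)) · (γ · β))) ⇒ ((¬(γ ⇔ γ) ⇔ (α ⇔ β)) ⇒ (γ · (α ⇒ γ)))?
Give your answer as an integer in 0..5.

5

γ ⇔ α = 2 ⇔ 4 = 3
¬γ = ¬2 = 3
(γ ⇔ α) ⇔ ¬γ = 3 ⇔ 3 = 5
β ⇔ γ = 3 ⇔ 2 = 4
γ · γ = 2 · 2 = 2
(β ⇔ γ) · (γ · γ) = 4 · 2 = 2
γ · β = 2 · 3 = 2
((β ⇔ γ) · (γ · γ)) · (γ · β) = 2 · 2 = 2
((γ ⇔ α) ⇔ ¬γ) ⇔ (((β ⇔ γ) · (γ · γ)) · (γ · β)) = 5 ⇔ 2 = 2
γ ⇔ γ = 2 ⇔ 2 = 5
¬(γ ⇔ γ) = ¬5 = 0
α ⇔ β = 4 ⇔ 3 = 4
¬(γ ⇔ γ) ⇔ (α ⇔ β) = 0 ⇔ 4 = 1
α ⇒ γ = 4 ⇒ 2 = 3
γ · (α ⇒ γ) = 2 · 3 = 2
(¬(γ ⇔ γ) ⇔ (α ⇔ β)) ⇒ (γ · (α ⇒ γ)) = 1 ⇒ 2 = 5
(((γ ⇔ α) ⇔ ¬γ) ⇔ (((β ⇔ γ) · (γ · γ)) · (γ · β))) ⇒ ((¬(γ ⇔ γ) ⇔ (α ⇔ β)) ⇒ (γ · (α ⇒ γ))) = 2 ⇒ 5 = 5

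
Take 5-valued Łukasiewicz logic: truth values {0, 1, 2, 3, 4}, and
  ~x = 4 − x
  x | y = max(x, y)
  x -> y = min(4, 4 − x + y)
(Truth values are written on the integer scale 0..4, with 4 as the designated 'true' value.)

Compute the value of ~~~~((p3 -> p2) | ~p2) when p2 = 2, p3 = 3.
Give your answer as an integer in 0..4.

3

p3 -> p2 = 3 -> 2 = 3
~p2 = ~2 = 2
(p3 -> p2) | ~p2 = 3 | 2 = 3
~((p3 -> p2) | ~p2) = ~3 = 1
~~((p3 -> p2) | ~p2) = ~1 = 3
~~~((p3 -> p2) | ~p2) = ~3 = 1
~~~~((p3 -> p2) | ~p2) = ~1 = 3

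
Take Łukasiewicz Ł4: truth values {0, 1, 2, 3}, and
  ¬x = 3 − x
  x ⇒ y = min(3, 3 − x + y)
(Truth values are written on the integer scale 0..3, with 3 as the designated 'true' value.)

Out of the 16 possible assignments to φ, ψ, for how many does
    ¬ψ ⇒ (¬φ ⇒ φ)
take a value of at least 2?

φ = 0, ψ = 0 ↦ 0  <
φ = 0, ψ = 1 ↦ 1  <
φ = 0, ψ = 2 ↦ 2  ≥
φ = 0, ψ = 3 ↦ 3  ≥
φ = 1, ψ = 0 ↦ 2  ≥
φ = 1, ψ = 1 ↦ 3  ≥
φ = 1, ψ = 2 ↦ 3  ≥
φ = 1, ψ = 3 ↦ 3  ≥
φ = 2, ψ = 0 ↦ 3  ≥
φ = 2, ψ = 1 ↦ 3  ≥
φ = 2, ψ = 2 ↦ 3  ≥
φ = 2, ψ = 3 ↦ 3  ≥
φ = 3, ψ = 0 ↦ 3  ≥
φ = 3, ψ = 1 ↦ 3  ≥
φ = 3, ψ = 2 ↦ 3  ≥
φ = 3, ψ = 3 ↦ 3  ≥
So 14 of the 16 assignments meet the threshold.

14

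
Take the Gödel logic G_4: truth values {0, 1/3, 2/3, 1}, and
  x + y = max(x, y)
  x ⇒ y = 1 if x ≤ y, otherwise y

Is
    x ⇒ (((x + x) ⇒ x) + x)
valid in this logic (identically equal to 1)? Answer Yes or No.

Yes

x = 0 ↦ 1
x = 1/3 ↦ 1
x = 2/3 ↦ 1
x = 1 ↦ 1
Every assignment gives a value ≥ 1.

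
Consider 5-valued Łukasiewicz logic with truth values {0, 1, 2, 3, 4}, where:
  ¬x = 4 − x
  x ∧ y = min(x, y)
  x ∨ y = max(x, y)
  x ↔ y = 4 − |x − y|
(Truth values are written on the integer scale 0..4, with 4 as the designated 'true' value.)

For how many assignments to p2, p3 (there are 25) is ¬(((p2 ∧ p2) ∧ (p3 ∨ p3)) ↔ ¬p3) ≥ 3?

8

value 4: 6 assignments (counts)
value 3: 2 assignments (counts)
value 2: 8 assignments
value 1: 4 assignments
value 0: 5 assignments
So 8 of the 25 assignments meet the threshold.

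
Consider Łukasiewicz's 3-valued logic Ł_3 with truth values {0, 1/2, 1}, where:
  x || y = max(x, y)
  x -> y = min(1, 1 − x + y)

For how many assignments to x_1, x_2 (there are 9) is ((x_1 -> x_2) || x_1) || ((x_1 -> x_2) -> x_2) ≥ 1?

8

x_1 = 0, x_2 = 0 ↦ 1  ≥
x_1 = 0, x_2 = 1/2 ↦ 1  ≥
x_1 = 0, x_2 = 1 ↦ 1  ≥
x_1 = 1/2, x_2 = 0 ↦ 1/2  <
x_1 = 1/2, x_2 = 1/2 ↦ 1  ≥
x_1 = 1/2, x_2 = 1 ↦ 1  ≥
x_1 = 1, x_2 = 0 ↦ 1  ≥
x_1 = 1, x_2 = 1/2 ↦ 1  ≥
x_1 = 1, x_2 = 1 ↦ 1  ≥
So 8 of the 9 assignments meet the threshold.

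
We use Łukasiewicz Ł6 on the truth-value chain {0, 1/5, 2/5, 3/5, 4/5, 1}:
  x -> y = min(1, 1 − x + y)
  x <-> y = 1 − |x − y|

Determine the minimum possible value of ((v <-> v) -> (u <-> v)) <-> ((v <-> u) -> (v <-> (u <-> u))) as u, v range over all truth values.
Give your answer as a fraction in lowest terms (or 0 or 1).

0

Take u = 0, v = 0:
v <-> v = 0 <-> 0 = 1
u <-> v = 0 <-> 0 = 1
(v <-> v) -> (u <-> v) = 1 -> 1 = 1
v <-> u = 0 <-> 0 = 1
u <-> u = 0 <-> 0 = 1
v <-> (u <-> u) = 0 <-> 1 = 0
(v <-> u) -> (v <-> (u <-> u)) = 1 -> 0 = 0
((v <-> v) -> (u <-> v)) <-> ((v <-> u) -> (v <-> (u <-> u))) = 1 <-> 0 = 0
No assignment yields a value below 0, so this is the minimum.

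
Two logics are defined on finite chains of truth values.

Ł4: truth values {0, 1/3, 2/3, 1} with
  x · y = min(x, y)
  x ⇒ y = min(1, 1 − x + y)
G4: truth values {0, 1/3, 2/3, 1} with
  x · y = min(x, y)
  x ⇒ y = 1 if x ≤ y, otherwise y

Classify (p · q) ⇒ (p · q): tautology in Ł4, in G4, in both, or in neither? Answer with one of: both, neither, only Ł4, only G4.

In Ł4: every assignment gives 1 — tautology.
In G4: every assignment gives 1 — tautology.

both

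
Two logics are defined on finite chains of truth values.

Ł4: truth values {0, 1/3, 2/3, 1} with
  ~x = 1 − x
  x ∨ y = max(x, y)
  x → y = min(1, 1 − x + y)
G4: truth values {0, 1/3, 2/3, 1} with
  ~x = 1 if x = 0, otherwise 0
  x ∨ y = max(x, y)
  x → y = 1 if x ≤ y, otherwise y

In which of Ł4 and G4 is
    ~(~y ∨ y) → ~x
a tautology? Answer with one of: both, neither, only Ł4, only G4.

only G4

In Ł4: at x = 1, y = 1/3 the value is 2/3 — not a tautology.
In G4: every assignment gives 1 — tautology.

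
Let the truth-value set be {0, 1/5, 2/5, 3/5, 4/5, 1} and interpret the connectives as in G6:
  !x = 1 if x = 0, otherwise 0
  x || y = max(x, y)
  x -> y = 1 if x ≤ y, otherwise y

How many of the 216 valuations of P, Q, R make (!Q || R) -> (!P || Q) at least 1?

value 1: 136 assignments (counts)
value 4/5: 5 assignments
value 3/5: 10 assignments
value 2/5: 15 assignments
value 1/5: 20 assignments
value 0: 30 assignments
So 136 of the 216 assignments meet the threshold.

136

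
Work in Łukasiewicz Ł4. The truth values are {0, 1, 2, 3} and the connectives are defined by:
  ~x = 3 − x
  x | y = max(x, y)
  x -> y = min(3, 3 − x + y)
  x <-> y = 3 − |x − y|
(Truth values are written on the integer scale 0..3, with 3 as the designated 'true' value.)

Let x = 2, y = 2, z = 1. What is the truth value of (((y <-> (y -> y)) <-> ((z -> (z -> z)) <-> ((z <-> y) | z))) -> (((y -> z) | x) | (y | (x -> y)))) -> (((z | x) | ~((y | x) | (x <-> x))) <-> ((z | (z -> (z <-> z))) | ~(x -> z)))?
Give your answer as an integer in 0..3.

y -> y = 2 -> 2 = 3
y <-> (y -> y) = 2 <-> 3 = 2
z -> z = 1 -> 1 = 3
z -> (z -> z) = 1 -> 3 = 3
z <-> y = 1 <-> 2 = 2
(z <-> y) | z = 2 | 1 = 2
(z -> (z -> z)) <-> ((z <-> y) | z) = 3 <-> 2 = 2
(y <-> (y -> y)) <-> ((z -> (z -> z)) <-> ((z <-> y) | z)) = 2 <-> 2 = 3
y -> z = 2 -> 1 = 2
(y -> z) | x = 2 | 2 = 2
x -> y = 2 -> 2 = 3
y | (x -> y) = 2 | 3 = 3
((y -> z) | x) | (y | (x -> y)) = 2 | 3 = 3
((y <-> (y -> y)) <-> ((z -> (z -> z)) <-> ((z <-> y) | z))) -> (((y -> z) | x) | (y | (x -> y))) = 3 -> 3 = 3
z | x = 1 | 2 = 2
y | x = 2 | 2 = 2
x <-> x = 2 <-> 2 = 3
(y | x) | (x <-> x) = 2 | 3 = 3
~((y | x) | (x <-> x)) = ~3 = 0
(z | x) | ~((y | x) | (x <-> x)) = 2 | 0 = 2
z <-> z = 1 <-> 1 = 3
z -> (z <-> z) = 1 -> 3 = 3
z | (z -> (z <-> z)) = 1 | 3 = 3
x -> z = 2 -> 1 = 2
~(x -> z) = ~2 = 1
(z | (z -> (z <-> z))) | ~(x -> z) = 3 | 1 = 3
((z | x) | ~((y | x) | (x <-> x))) <-> ((z | (z -> (z <-> z))) | ~(x -> z)) = 2 <-> 3 = 2
(((y <-> (y -> y)) <-> ((z -> (z -> z)) <-> ((z <-> y) | z))) -> (((y -> z) | x) | (y | (x -> y)))) -> (((z | x) | ~((y | x) | (x <-> x))) <-> ((z | (z -> (z <-> z))) | ~(x -> z))) = 3 -> 2 = 2

2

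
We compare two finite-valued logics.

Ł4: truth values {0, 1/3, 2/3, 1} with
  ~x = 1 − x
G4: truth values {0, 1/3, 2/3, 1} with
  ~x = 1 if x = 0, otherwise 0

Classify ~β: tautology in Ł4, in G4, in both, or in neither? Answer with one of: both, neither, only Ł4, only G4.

In Ł4: at β = 1/3 the value is 2/3 — not a tautology.
In G4: at β = 1/3 the value is 0 — not a tautology.

neither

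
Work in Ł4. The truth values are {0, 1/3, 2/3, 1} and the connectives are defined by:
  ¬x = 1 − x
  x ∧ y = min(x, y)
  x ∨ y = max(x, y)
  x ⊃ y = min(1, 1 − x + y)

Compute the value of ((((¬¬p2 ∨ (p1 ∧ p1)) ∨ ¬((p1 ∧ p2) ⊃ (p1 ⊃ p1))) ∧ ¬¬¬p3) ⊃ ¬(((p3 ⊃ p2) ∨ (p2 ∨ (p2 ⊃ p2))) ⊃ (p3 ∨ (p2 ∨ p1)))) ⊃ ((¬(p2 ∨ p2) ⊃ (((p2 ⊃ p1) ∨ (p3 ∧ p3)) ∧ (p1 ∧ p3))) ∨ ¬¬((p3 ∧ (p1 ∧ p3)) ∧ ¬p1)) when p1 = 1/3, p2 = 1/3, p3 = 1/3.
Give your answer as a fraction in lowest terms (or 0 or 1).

2/3

¬p2 = ¬1/3 = 2/3
¬¬p2 = ¬2/3 = 1/3
p1 ∧ p1 = 1/3 ∧ 1/3 = 1/3
¬¬p2 ∨ (p1 ∧ p1) = 1/3 ∨ 1/3 = 1/3
p1 ∧ p2 = 1/3 ∧ 1/3 = 1/3
p1 ⊃ p1 = 1/3 ⊃ 1/3 = 1
(p1 ∧ p2) ⊃ (p1 ⊃ p1) = 1/3 ⊃ 1 = 1
¬((p1 ∧ p2) ⊃ (p1 ⊃ p1)) = ¬1 = 0
(¬¬p2 ∨ (p1 ∧ p1)) ∨ ¬((p1 ∧ p2) ⊃ (p1 ⊃ p1)) = 1/3 ∨ 0 = 1/3
¬p3 = ¬1/3 = 2/3
¬¬p3 = ¬2/3 = 1/3
¬¬¬p3 = ¬1/3 = 2/3
((¬¬p2 ∨ (p1 ∧ p1)) ∨ ¬((p1 ∧ p2) ⊃ (p1 ⊃ p1))) ∧ ¬¬¬p3 = 1/3 ∧ 2/3 = 1/3
p3 ⊃ p2 = 1/3 ⊃ 1/3 = 1
p2 ⊃ p2 = 1/3 ⊃ 1/3 = 1
p2 ∨ (p2 ⊃ p2) = 1/3 ∨ 1 = 1
(p3 ⊃ p2) ∨ (p2 ∨ (p2 ⊃ p2)) = 1 ∨ 1 = 1
p2 ∨ p1 = 1/3 ∨ 1/3 = 1/3
p3 ∨ (p2 ∨ p1) = 1/3 ∨ 1/3 = 1/3
((p3 ⊃ p2) ∨ (p2 ∨ (p2 ⊃ p2))) ⊃ (p3 ∨ (p2 ∨ p1)) = 1 ⊃ 1/3 = 1/3
¬(((p3 ⊃ p2) ∨ (p2 ∨ (p2 ⊃ p2))) ⊃ (p3 ∨ (p2 ∨ p1))) = ¬1/3 = 2/3
(((¬¬p2 ∨ (p1 ∧ p1)) ∨ ¬((p1 ∧ p2) ⊃ (p1 ⊃ p1))) ∧ ¬¬¬p3) ⊃ ¬(((p3 ⊃ p2) ∨ (p2 ∨ (p2 ⊃ p2))) ⊃ (p3 ∨ (p2 ∨ p1))) = 1/3 ⊃ 2/3 = 1
p2 ∨ p2 = 1/3 ∨ 1/3 = 1/3
¬(p2 ∨ p2) = ¬1/3 = 2/3
p2 ⊃ p1 = 1/3 ⊃ 1/3 = 1
p3 ∧ p3 = 1/3 ∧ 1/3 = 1/3
(p2 ⊃ p1) ∨ (p3 ∧ p3) = 1 ∨ 1/3 = 1
p1 ∧ p3 = 1/3 ∧ 1/3 = 1/3
((p2 ⊃ p1) ∨ (p3 ∧ p3)) ∧ (p1 ∧ p3) = 1 ∧ 1/3 = 1/3
¬(p2 ∨ p2) ⊃ (((p2 ⊃ p1) ∨ (p3 ∧ p3)) ∧ (p1 ∧ p3)) = 2/3 ⊃ 1/3 = 2/3
p1 ∧ p3 = 1/3 ∧ 1/3 = 1/3
p3 ∧ (p1 ∧ p3) = 1/3 ∧ 1/3 = 1/3
¬p1 = ¬1/3 = 2/3
(p3 ∧ (p1 ∧ p3)) ∧ ¬p1 = 1/3 ∧ 2/3 = 1/3
¬((p3 ∧ (p1 ∧ p3)) ∧ ¬p1) = ¬1/3 = 2/3
¬¬((p3 ∧ (p1 ∧ p3)) ∧ ¬p1) = ¬2/3 = 1/3
(¬(p2 ∨ p2) ⊃ (((p2 ⊃ p1) ∨ (p3 ∧ p3)) ∧ (p1 ∧ p3))) ∨ ¬¬((p3 ∧ (p1 ∧ p3)) ∧ ¬p1) = 2/3 ∨ 1/3 = 2/3
((((¬¬p2 ∨ (p1 ∧ p1)) ∨ ¬((p1 ∧ p2) ⊃ (p1 ⊃ p1))) ∧ ¬¬¬p3) ⊃ ¬(((p3 ⊃ p2) ∨ (p2 ∨ (p2 ⊃ p2))) ⊃ (p3 ∨ (p2 ∨ p1)))) ⊃ ((¬(p2 ∨ p2) ⊃ (((p2 ⊃ p1) ∨ (p3 ∧ p3)) ∧ (p1 ∧ p3))) ∨ ¬¬((p3 ∧ (p1 ∧ p3)) ∧ ¬p1)) = 1 ⊃ 2/3 = 2/3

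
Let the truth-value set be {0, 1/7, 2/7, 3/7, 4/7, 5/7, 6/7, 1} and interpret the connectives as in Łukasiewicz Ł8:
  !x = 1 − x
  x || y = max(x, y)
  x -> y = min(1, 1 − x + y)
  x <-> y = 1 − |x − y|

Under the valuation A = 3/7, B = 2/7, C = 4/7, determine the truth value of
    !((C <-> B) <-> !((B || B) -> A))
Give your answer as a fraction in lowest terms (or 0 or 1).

C <-> B = 4/7 <-> 2/7 = 5/7
B || B = 2/7 || 2/7 = 2/7
(B || B) -> A = 2/7 -> 3/7 = 1
!((B || B) -> A) = !1 = 0
(C <-> B) <-> !((B || B) -> A) = 5/7 <-> 0 = 2/7
!((C <-> B) <-> !((B || B) -> A)) = !2/7 = 5/7

5/7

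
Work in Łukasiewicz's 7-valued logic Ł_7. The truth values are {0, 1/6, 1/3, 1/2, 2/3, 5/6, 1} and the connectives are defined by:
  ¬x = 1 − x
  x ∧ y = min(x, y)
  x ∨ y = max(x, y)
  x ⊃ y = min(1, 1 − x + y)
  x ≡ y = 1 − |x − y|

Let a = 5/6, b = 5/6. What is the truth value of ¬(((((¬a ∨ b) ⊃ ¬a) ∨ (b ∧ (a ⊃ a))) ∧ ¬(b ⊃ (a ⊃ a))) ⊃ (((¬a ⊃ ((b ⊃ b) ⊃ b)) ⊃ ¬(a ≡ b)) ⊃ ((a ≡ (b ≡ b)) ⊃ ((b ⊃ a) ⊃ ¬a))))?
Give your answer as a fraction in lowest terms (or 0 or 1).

0

¬a = ¬5/6 = 1/6
¬a ∨ b = 1/6 ∨ 5/6 = 5/6
¬a = ¬5/6 = 1/6
(¬a ∨ b) ⊃ ¬a = 5/6 ⊃ 1/6 = 1/3
a ⊃ a = 5/6 ⊃ 5/6 = 1
b ∧ (a ⊃ a) = 5/6 ∧ 1 = 5/6
((¬a ∨ b) ⊃ ¬a) ∨ (b ∧ (a ⊃ a)) = 1/3 ∨ 5/6 = 5/6
a ⊃ a = 5/6 ⊃ 5/6 = 1
b ⊃ (a ⊃ a) = 5/6 ⊃ 1 = 1
¬(b ⊃ (a ⊃ a)) = ¬1 = 0
(((¬a ∨ b) ⊃ ¬a) ∨ (b ∧ (a ⊃ a))) ∧ ¬(b ⊃ (a ⊃ a)) = 5/6 ∧ 0 = 0
¬a = ¬5/6 = 1/6
b ⊃ b = 5/6 ⊃ 5/6 = 1
(b ⊃ b) ⊃ b = 1 ⊃ 5/6 = 5/6
¬a ⊃ ((b ⊃ b) ⊃ b) = 1/6 ⊃ 5/6 = 1
a ≡ b = 5/6 ≡ 5/6 = 1
¬(a ≡ b) = ¬1 = 0
(¬a ⊃ ((b ⊃ b) ⊃ b)) ⊃ ¬(a ≡ b) = 1 ⊃ 0 = 0
b ≡ b = 5/6 ≡ 5/6 = 1
a ≡ (b ≡ b) = 5/6 ≡ 1 = 5/6
b ⊃ a = 5/6 ⊃ 5/6 = 1
¬a = ¬5/6 = 1/6
(b ⊃ a) ⊃ ¬a = 1 ⊃ 1/6 = 1/6
(a ≡ (b ≡ b)) ⊃ ((b ⊃ a) ⊃ ¬a) = 5/6 ⊃ 1/6 = 1/3
((¬a ⊃ ((b ⊃ b) ⊃ b)) ⊃ ¬(a ≡ b)) ⊃ ((a ≡ (b ≡ b)) ⊃ ((b ⊃ a) ⊃ ¬a)) = 0 ⊃ 1/3 = 1
((((¬a ∨ b) ⊃ ¬a) ∨ (b ∧ (a ⊃ a))) ∧ ¬(b ⊃ (a ⊃ a))) ⊃ (((¬a ⊃ ((b ⊃ b) ⊃ b)) ⊃ ¬(a ≡ b)) ⊃ ((a ≡ (b ≡ b)) ⊃ ((b ⊃ a) ⊃ ¬a))) = 0 ⊃ 1 = 1
¬(((((¬a ∨ b) ⊃ ¬a) ∨ (b ∧ (a ⊃ a))) ∧ ¬(b ⊃ (a ⊃ a))) ⊃ (((¬a ⊃ ((b ⊃ b) ⊃ b)) ⊃ ¬(a ≡ b)) ⊃ ((a ≡ (b ≡ b)) ⊃ ((b ⊃ a) ⊃ ¬a)))) = ¬1 = 0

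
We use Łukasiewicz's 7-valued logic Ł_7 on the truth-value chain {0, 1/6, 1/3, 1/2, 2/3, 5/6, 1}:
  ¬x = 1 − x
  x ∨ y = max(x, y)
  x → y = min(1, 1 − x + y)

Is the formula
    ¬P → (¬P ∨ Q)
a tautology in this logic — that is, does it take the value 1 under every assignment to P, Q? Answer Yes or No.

At P = 2/3, Q = 1/3, for instance:
¬P = ¬2/3 = 1/3
¬P ∨ Q = 1/3 ∨ 1/3 = 1/3
¬P → (¬P ∨ Q) = 1/3 → 1/3 = 1
and checking the remaining 48 assignments likewise gives ≥ 1 in every case.

Yes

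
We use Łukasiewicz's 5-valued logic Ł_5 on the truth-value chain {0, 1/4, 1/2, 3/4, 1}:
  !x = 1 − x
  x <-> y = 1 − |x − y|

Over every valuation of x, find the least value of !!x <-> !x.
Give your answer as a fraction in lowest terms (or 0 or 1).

0

Take x = 0:
!x = !0 = 1
!!x = !1 = 0
!x = !0 = 1
!!x <-> !x = 0 <-> 1 = 0
No assignment yields a value below 0, so this is the minimum.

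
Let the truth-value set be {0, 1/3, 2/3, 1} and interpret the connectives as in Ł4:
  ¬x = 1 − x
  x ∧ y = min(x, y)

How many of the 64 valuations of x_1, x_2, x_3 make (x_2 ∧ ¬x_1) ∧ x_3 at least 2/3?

value 1: 1 assignment (counts)
value 2/3: 7 assignments (counts)
value 1/3: 19 assignments
value 0: 37 assignments
So 8 of the 64 assignments meet the threshold.

8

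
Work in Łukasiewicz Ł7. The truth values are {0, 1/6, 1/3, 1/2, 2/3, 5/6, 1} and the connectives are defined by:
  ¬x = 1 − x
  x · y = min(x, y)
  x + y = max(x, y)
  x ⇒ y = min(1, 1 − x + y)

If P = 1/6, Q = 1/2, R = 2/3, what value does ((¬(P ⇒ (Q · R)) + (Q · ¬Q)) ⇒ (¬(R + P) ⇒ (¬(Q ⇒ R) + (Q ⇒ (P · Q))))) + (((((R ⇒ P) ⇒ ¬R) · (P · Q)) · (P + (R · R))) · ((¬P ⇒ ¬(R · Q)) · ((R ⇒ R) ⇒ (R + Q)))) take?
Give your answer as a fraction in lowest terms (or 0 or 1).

Q · R = 1/2 · 2/3 = 1/2
P ⇒ (Q · R) = 1/6 ⇒ 1/2 = 1
¬(P ⇒ (Q · R)) = ¬1 = 0
¬Q = ¬1/2 = 1/2
Q · ¬Q = 1/2 · 1/2 = 1/2
¬(P ⇒ (Q · R)) + (Q · ¬Q) = 0 + 1/2 = 1/2
R + P = 2/3 + 1/6 = 2/3
¬(R + P) = ¬2/3 = 1/3
Q ⇒ R = 1/2 ⇒ 2/3 = 1
¬(Q ⇒ R) = ¬1 = 0
P · Q = 1/6 · 1/2 = 1/6
Q ⇒ (P · Q) = 1/2 ⇒ 1/6 = 2/3
¬(Q ⇒ R) + (Q ⇒ (P · Q)) = 0 + 2/3 = 2/3
¬(R + P) ⇒ (¬(Q ⇒ R) + (Q ⇒ (P · Q))) = 1/3 ⇒ 2/3 = 1
(¬(P ⇒ (Q · R)) + (Q · ¬Q)) ⇒ (¬(R + P) ⇒ (¬(Q ⇒ R) + (Q ⇒ (P · Q)))) = 1/2 ⇒ 1 = 1
R ⇒ P = 2/3 ⇒ 1/6 = 1/2
¬R = ¬2/3 = 1/3
(R ⇒ P) ⇒ ¬R = 1/2 ⇒ 1/3 = 5/6
P · Q = 1/6 · 1/2 = 1/6
((R ⇒ P) ⇒ ¬R) · (P · Q) = 5/6 · 1/6 = 1/6
R · R = 2/3 · 2/3 = 2/3
P + (R · R) = 1/6 + 2/3 = 2/3
(((R ⇒ P) ⇒ ¬R) · (P · Q)) · (P + (R · R)) = 1/6 · 2/3 = 1/6
¬P = ¬1/6 = 5/6
R · Q = 2/3 · 1/2 = 1/2
¬(R · Q) = ¬1/2 = 1/2
¬P ⇒ ¬(R · Q) = 5/6 ⇒ 1/2 = 2/3
R ⇒ R = 2/3 ⇒ 2/3 = 1
R + Q = 2/3 + 1/2 = 2/3
(R ⇒ R) ⇒ (R + Q) = 1 ⇒ 2/3 = 2/3
(¬P ⇒ ¬(R · Q)) · ((R ⇒ R) ⇒ (R + Q)) = 2/3 · 2/3 = 2/3
((((R ⇒ P) ⇒ ¬R) · (P · Q)) · (P + (R · R))) · ((¬P ⇒ ¬(R · Q)) · ((R ⇒ R) ⇒ (R + Q))) = 1/6 · 2/3 = 1/6
((¬(P ⇒ (Q · R)) + (Q · ¬Q)) ⇒ (¬(R + P) ⇒ (¬(Q ⇒ R) + (Q ⇒ (P · Q))))) + (((((R ⇒ P) ⇒ ¬R) · (P · Q)) · (P + (R · R))) · ((¬P ⇒ ¬(R · Q)) · ((R ⇒ R) ⇒ (R + Q)))) = 1 + 1/6 = 1

1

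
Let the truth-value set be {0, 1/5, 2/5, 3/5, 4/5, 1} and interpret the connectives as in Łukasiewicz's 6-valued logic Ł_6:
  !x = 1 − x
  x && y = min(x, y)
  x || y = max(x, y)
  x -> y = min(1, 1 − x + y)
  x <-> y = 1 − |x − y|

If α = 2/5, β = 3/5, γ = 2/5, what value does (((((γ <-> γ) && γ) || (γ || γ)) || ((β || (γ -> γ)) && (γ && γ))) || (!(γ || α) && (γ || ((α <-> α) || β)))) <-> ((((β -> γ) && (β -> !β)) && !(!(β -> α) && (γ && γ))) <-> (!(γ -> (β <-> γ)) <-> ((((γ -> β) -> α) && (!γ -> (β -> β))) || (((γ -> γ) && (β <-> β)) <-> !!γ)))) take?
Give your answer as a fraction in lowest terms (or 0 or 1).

4/5

γ <-> γ = 2/5 <-> 2/5 = 1
(γ <-> γ) && γ = 1 && 2/5 = 2/5
γ || γ = 2/5 || 2/5 = 2/5
((γ <-> γ) && γ) || (γ || γ) = 2/5 || 2/5 = 2/5
γ -> γ = 2/5 -> 2/5 = 1
β || (γ -> γ) = 3/5 || 1 = 1
γ && γ = 2/5 && 2/5 = 2/5
(β || (γ -> γ)) && (γ && γ) = 1 && 2/5 = 2/5
(((γ <-> γ) && γ) || (γ || γ)) || ((β || (γ -> γ)) && (γ && γ)) = 2/5 || 2/5 = 2/5
γ || α = 2/5 || 2/5 = 2/5
!(γ || α) = !2/5 = 3/5
α <-> α = 2/5 <-> 2/5 = 1
(α <-> α) || β = 1 || 3/5 = 1
γ || ((α <-> α) || β) = 2/5 || 1 = 1
!(γ || α) && (γ || ((α <-> α) || β)) = 3/5 && 1 = 3/5
((((γ <-> γ) && γ) || (γ || γ)) || ((β || (γ -> γ)) && (γ && γ))) || (!(γ || α) && (γ || ((α <-> α) || β))) = 2/5 || 3/5 = 3/5
β -> γ = 3/5 -> 2/5 = 4/5
!β = !3/5 = 2/5
β -> !β = 3/5 -> 2/5 = 4/5
(β -> γ) && (β -> !β) = 4/5 && 4/5 = 4/5
β -> α = 3/5 -> 2/5 = 4/5
!(β -> α) = !4/5 = 1/5
γ && γ = 2/5 && 2/5 = 2/5
!(β -> α) && (γ && γ) = 1/5 && 2/5 = 1/5
!(!(β -> α) && (γ && γ)) = !1/5 = 4/5
((β -> γ) && (β -> !β)) && !(!(β -> α) && (γ && γ)) = 4/5 && 4/5 = 4/5
β <-> γ = 3/5 <-> 2/5 = 4/5
γ -> (β <-> γ) = 2/5 -> 4/5 = 1
!(γ -> (β <-> γ)) = !1 = 0
γ -> β = 2/5 -> 3/5 = 1
(γ -> β) -> α = 1 -> 2/5 = 2/5
!γ = !2/5 = 3/5
β -> β = 3/5 -> 3/5 = 1
!γ -> (β -> β) = 3/5 -> 1 = 1
((γ -> β) -> α) && (!γ -> (β -> β)) = 2/5 && 1 = 2/5
γ -> γ = 2/5 -> 2/5 = 1
β <-> β = 3/5 <-> 3/5 = 1
(γ -> γ) && (β <-> β) = 1 && 1 = 1
!γ = !2/5 = 3/5
!!γ = !3/5 = 2/5
((γ -> γ) && (β <-> β)) <-> !!γ = 1 <-> 2/5 = 2/5
(((γ -> β) -> α) && (!γ -> (β -> β))) || (((γ -> γ) && (β <-> β)) <-> !!γ) = 2/5 || 2/5 = 2/5
!(γ -> (β <-> γ)) <-> ((((γ -> β) -> α) && (!γ -> (β -> β))) || (((γ -> γ) && (β <-> β)) <-> !!γ)) = 0 <-> 2/5 = 3/5
(((β -> γ) && (β -> !β)) && !(!(β -> α) && (γ && γ))) <-> (!(γ -> (β <-> γ)) <-> ((((γ -> β) -> α) && (!γ -> (β -> β))) || (((γ -> γ) && (β <-> β)) <-> !!γ))) = 4/5 <-> 3/5 = 4/5
(((((γ <-> γ) && γ) || (γ || γ)) || ((β || (γ -> γ)) && (γ && γ))) || (!(γ || α) && (γ || ((α <-> α) || β)))) <-> ((((β -> γ) && (β -> !β)) && !(!(β -> α) && (γ && γ))) <-> (!(γ -> (β <-> γ)) <-> ((((γ -> β) -> α) && (!γ -> (β -> β))) || (((γ -> γ) && (β <-> β)) <-> !!γ)))) = 3/5 <-> 4/5 = 4/5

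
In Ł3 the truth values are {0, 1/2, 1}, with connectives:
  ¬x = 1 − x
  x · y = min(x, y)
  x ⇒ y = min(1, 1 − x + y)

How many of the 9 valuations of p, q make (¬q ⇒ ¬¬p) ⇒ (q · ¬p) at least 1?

p = 0, q = 0 ↦ 1  ≥
p = 0, q = 1/2 ↦ 1  ≥
p = 0, q = 1 ↦ 1  ≥
p = 1/2, q = 0 ↦ 1/2  <
p = 1/2, q = 1/2 ↦ 1/2  <
p = 1/2, q = 1 ↦ 1/2  <
p = 1, q = 0 ↦ 0  <
p = 1, q = 1/2 ↦ 0  <
p = 1, q = 1 ↦ 0  <
So 3 of the 9 assignments meet the threshold.

3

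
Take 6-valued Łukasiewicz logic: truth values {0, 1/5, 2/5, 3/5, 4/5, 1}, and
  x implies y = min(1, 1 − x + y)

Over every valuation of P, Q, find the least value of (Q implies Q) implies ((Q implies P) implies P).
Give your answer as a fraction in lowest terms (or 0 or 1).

0

Take P = 0, Q = 0:
Q implies Q = 0 implies 0 = 1
Q implies P = 0 implies 0 = 1
(Q implies P) implies P = 1 implies 0 = 0
(Q implies Q) implies ((Q implies P) implies P) = 1 implies 0 = 0
No assignment yields a value below 0, so this is the minimum.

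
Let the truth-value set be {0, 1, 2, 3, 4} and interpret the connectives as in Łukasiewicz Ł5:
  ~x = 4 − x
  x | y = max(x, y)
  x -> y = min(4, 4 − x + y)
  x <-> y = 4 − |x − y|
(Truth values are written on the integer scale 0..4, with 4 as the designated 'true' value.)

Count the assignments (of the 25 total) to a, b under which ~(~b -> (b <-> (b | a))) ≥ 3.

2

value 4: 1 assignment (counts)
value 3: 1 assignment (counts)
value 2: 2 assignments
value 1: 2 assignments
value 0: 19 assignments
So 2 of the 25 assignments meet the threshold.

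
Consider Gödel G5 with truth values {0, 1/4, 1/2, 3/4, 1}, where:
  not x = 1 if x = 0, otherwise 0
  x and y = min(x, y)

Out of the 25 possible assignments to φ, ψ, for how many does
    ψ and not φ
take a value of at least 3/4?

2

value 1: 1 assignment (counts)
value 3/4: 1 assignment (counts)
value 1/2: 1 assignment
value 1/4: 1 assignment
value 0: 21 assignments
So 2 of the 25 assignments meet the threshold.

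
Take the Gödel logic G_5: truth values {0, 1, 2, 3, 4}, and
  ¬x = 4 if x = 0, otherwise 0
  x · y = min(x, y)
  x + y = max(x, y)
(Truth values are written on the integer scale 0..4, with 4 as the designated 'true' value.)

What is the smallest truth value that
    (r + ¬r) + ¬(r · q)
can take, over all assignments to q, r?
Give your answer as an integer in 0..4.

Take q = 1, r = 1:
¬r = ¬1 = 0
r + ¬r = 1 + 0 = 1
r · q = 1 · 1 = 1
¬(r · q) = ¬1 = 0
(r + ¬r) + ¬(r · q) = 1 + 0 = 1
No assignment yields a value below 1, so this is the minimum.

1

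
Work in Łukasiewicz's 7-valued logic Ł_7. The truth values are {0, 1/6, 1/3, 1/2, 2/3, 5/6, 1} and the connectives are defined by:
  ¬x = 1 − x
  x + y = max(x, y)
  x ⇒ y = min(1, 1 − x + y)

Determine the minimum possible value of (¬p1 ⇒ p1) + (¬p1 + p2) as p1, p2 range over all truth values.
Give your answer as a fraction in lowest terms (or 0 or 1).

2/3

Take p1 = 1/3, p2 = 0:
¬p1 = ¬1/3 = 2/3
¬p1 ⇒ p1 = 2/3 ⇒ 1/3 = 2/3
¬p1 = ¬1/3 = 2/3
¬p1 + p2 = 2/3 + 0 = 2/3
(¬p1 ⇒ p1) + (¬p1 + p2) = 2/3 + 2/3 = 2/3
No assignment yields a value below 2/3, so this is the minimum.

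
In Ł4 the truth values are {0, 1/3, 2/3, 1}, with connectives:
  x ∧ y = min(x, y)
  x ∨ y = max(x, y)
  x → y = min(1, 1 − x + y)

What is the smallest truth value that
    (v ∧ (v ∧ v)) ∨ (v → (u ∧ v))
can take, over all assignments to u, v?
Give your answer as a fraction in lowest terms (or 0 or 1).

2/3

Take u = 0, v = 1/3:
v ∧ v = 1/3 ∧ 1/3 = 1/3
v ∧ (v ∧ v) = 1/3 ∧ 1/3 = 1/3
u ∧ v = 0 ∧ 1/3 = 0
v → (u ∧ v) = 1/3 → 0 = 2/3
(v ∧ (v ∧ v)) ∨ (v → (u ∧ v)) = 1/3 ∨ 2/3 = 2/3
No assignment yields a value below 2/3, so this is the minimum.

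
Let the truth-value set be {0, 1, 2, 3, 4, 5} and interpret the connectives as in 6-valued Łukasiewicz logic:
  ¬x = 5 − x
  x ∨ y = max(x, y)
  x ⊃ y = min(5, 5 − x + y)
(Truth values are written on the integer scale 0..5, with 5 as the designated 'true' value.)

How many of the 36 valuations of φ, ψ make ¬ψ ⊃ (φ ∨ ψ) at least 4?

value 5: 24 assignments (counts)
value 4: 5 assignments (counts)
value 3: 2 assignments
value 2: 3 assignments
value 1: 1 assignment
value 0: 1 assignment
So 29 of the 36 assignments meet the threshold.

29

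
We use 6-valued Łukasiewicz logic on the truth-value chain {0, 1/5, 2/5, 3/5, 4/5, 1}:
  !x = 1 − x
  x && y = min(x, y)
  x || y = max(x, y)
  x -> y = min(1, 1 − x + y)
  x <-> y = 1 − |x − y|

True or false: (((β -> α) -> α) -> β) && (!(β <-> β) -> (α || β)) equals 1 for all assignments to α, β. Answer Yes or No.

No

Counterexample: take α = 1/5, β = 0.
β -> α = 0 -> 1/5 = 1
(β -> α) -> α = 1 -> 1/5 = 1/5
((β -> α) -> α) -> β = 1/5 -> 0 = 4/5
β <-> β = 0 <-> 0 = 1
!(β <-> β) = !1 = 0
α || β = 1/5 || 0 = 1/5
!(β <-> β) -> (α || β) = 0 -> 1/5 = 1
(((β -> α) -> α) -> β) && (!(β <-> β) -> (α || β)) = 4/5 && 1 = 4/5
This gives 4/5 ≠ 1.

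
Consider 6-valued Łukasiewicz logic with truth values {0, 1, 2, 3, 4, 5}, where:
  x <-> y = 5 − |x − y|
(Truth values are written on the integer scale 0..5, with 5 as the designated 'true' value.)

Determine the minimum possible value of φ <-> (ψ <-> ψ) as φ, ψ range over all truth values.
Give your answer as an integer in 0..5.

Take φ = 0, ψ = 0:
ψ <-> ψ = 0 <-> 0 = 5
φ <-> (ψ <-> ψ) = 0 <-> 5 = 0
No assignment yields a value below 0, so this is the minimum.

0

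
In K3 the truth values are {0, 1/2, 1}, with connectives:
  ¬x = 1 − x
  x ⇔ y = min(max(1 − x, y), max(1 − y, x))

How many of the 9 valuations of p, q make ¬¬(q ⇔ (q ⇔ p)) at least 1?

2

p = 0, q = 0 ↦ 0  <
p = 0, q = 1/2 ↦ 1/2  <
p = 0, q = 1 ↦ 0  <
p = 1/2, q = 0 ↦ 1/2  <
p = 1/2, q = 1/2 ↦ 1/2  <
p = 1/2, q = 1 ↦ 1/2  <
p = 1, q = 0 ↦ 1  ≥
p = 1, q = 1/2 ↦ 1/2  <
p = 1, q = 1 ↦ 1  ≥
So 2 of the 9 assignments meet the threshold.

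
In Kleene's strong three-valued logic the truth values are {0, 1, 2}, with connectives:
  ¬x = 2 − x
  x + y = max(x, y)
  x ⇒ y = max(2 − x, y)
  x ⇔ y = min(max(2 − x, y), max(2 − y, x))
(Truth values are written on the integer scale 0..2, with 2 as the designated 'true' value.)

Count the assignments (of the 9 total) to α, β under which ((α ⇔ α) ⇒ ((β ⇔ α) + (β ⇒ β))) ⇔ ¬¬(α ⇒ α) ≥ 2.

4

α = 0, β = 0 ↦ 2  ≥
α = 0, β = 1 ↦ 1  <
α = 0, β = 2 ↦ 2  ≥
α = 1, β = 0 ↦ 1  <
α = 1, β = 1 ↦ 1  <
α = 1, β = 2 ↦ 1  <
α = 2, β = 0 ↦ 2  ≥
α = 2, β = 1 ↦ 1  <
α = 2, β = 2 ↦ 2  ≥
So 4 of the 9 assignments meet the threshold.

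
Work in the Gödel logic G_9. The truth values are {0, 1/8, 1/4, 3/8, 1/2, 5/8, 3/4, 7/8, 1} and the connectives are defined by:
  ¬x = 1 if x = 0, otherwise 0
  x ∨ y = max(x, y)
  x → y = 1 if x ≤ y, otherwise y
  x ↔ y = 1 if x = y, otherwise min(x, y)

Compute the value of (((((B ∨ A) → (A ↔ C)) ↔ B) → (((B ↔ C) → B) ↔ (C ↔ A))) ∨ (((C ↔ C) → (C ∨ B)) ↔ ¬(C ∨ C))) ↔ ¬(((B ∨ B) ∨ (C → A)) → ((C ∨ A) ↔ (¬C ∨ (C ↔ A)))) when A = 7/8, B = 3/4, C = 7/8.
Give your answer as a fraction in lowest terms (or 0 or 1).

B ∨ A = 3/4 ∨ 7/8 = 7/8
A ↔ C = 7/8 ↔ 7/8 = 1
(B ∨ A) → (A ↔ C) = 7/8 → 1 = 1
((B ∨ A) → (A ↔ C)) ↔ B = 1 ↔ 3/4 = 3/4
B ↔ C = 3/4 ↔ 7/8 = 3/4
(B ↔ C) → B = 3/4 → 3/4 = 1
C ↔ A = 7/8 ↔ 7/8 = 1
((B ↔ C) → B) ↔ (C ↔ A) = 1 ↔ 1 = 1
(((B ∨ A) → (A ↔ C)) ↔ B) → (((B ↔ C) → B) ↔ (C ↔ A)) = 3/4 → 1 = 1
C ↔ C = 7/8 ↔ 7/8 = 1
C ∨ B = 7/8 ∨ 3/4 = 7/8
(C ↔ C) → (C ∨ B) = 1 → 7/8 = 7/8
C ∨ C = 7/8 ∨ 7/8 = 7/8
¬(C ∨ C) = ¬7/8 = 0
((C ↔ C) → (C ∨ B)) ↔ ¬(C ∨ C) = 7/8 ↔ 0 = 0
((((B ∨ A) → (A ↔ C)) ↔ B) → (((B ↔ C) → B) ↔ (C ↔ A))) ∨ (((C ↔ C) → (C ∨ B)) ↔ ¬(C ∨ C)) = 1 ∨ 0 = 1
B ∨ B = 3/4 ∨ 3/4 = 3/4
C → A = 7/8 → 7/8 = 1
(B ∨ B) ∨ (C → A) = 3/4 ∨ 1 = 1
C ∨ A = 7/8 ∨ 7/8 = 7/8
¬C = ¬7/8 = 0
C ↔ A = 7/8 ↔ 7/8 = 1
¬C ∨ (C ↔ A) = 0 ∨ 1 = 1
(C ∨ A) ↔ (¬C ∨ (C ↔ A)) = 7/8 ↔ 1 = 7/8
((B ∨ B) ∨ (C → A)) → ((C ∨ A) ↔ (¬C ∨ (C ↔ A))) = 1 → 7/8 = 7/8
¬(((B ∨ B) ∨ (C → A)) → ((C ∨ A) ↔ (¬C ∨ (C ↔ A)))) = ¬7/8 = 0
(((((B ∨ A) → (A ↔ C)) ↔ B) → (((B ↔ C) → B) ↔ (C ↔ A))) ∨ (((C ↔ C) → (C ∨ B)) ↔ ¬(C ∨ C))) ↔ ¬(((B ∨ B) ∨ (C → A)) → ((C ∨ A) ↔ (¬C ∨ (C ↔ A)))) = 1 ↔ 0 = 0

0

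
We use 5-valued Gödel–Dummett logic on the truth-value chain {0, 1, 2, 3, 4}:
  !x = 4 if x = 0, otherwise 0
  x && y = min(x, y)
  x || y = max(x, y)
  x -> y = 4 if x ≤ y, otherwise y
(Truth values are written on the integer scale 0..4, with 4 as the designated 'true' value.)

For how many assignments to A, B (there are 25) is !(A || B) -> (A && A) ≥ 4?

value 4: 24 assignments (counts)
value 0: 1 assignment
So 24 of the 25 assignments meet the threshold.

24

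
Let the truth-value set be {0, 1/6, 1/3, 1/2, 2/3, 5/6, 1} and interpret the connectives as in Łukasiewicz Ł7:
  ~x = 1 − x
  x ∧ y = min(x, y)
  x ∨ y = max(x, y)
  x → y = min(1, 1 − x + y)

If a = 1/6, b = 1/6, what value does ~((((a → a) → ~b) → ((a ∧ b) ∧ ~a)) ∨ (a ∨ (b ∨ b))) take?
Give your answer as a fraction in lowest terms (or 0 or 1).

a → a = 1/6 → 1/6 = 1
~b = ~1/6 = 5/6
(a → a) → ~b = 1 → 5/6 = 5/6
a ∧ b = 1/6 ∧ 1/6 = 1/6
~a = ~1/6 = 5/6
(a ∧ b) ∧ ~a = 1/6 ∧ 5/6 = 1/6
((a → a) → ~b) → ((a ∧ b) ∧ ~a) = 5/6 → 1/6 = 1/3
b ∨ b = 1/6 ∨ 1/6 = 1/6
a ∨ (b ∨ b) = 1/6 ∨ 1/6 = 1/6
(((a → a) → ~b) → ((a ∧ b) ∧ ~a)) ∨ (a ∨ (b ∨ b)) = 1/3 ∨ 1/6 = 1/3
~((((a → a) → ~b) → ((a ∧ b) ∧ ~a)) ∨ (a ∨ (b ∨ b))) = ~1/3 = 2/3

2/3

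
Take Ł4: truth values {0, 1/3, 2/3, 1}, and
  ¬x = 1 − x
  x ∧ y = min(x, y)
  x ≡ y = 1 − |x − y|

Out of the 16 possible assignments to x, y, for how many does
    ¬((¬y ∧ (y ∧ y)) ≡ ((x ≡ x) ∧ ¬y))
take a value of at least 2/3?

4

x = 0, y = 0 ↦ 1  ≥
x = 0, y = 1/3 ↦ 1/3  <
x = 0, y = 2/3 ↦ 0  <
x = 0, y = 1 ↦ 0  <
x = 1/3, y = 0 ↦ 1  ≥
x = 1/3, y = 1/3 ↦ 1/3  <
x = 1/3, y = 2/3 ↦ 0  <
x = 1/3, y = 1 ↦ 0  <
x = 2/3, y = 0 ↦ 1  ≥
x = 2/3, y = 1/3 ↦ 1/3  <
x = 2/3, y = 2/3 ↦ 0  <
x = 2/3, y = 1 ↦ 0  <
x = 1, y = 0 ↦ 1  ≥
x = 1, y = 1/3 ↦ 1/3  <
x = 1, y = 2/3 ↦ 0  <
x = 1, y = 1 ↦ 0  <
So 4 of the 16 assignments meet the threshold.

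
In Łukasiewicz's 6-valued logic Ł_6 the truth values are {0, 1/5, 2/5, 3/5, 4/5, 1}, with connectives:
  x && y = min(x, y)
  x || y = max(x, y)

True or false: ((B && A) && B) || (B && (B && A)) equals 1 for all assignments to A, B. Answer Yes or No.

Counterexample: take A = 0, B = 0.
B && A = 0 && 0 = 0
(B && A) && B = 0 && 0 = 0
B && (B && A) = 0 && 0 = 0
((B && A) && B) || (B && (B && A)) = 0 || 0 = 0
This gives 0 ≠ 1.

No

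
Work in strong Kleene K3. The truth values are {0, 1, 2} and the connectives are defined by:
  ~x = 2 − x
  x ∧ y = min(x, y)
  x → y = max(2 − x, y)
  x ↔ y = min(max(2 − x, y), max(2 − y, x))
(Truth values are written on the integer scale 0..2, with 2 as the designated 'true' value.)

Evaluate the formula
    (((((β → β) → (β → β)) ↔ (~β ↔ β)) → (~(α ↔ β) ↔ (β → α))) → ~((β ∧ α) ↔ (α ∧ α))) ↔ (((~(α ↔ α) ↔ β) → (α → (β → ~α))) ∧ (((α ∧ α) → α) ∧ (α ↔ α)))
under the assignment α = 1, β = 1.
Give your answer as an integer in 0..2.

β → β = 1 → 1 = 1
β → β = 1 → 1 = 1
(β → β) → (β → β) = 1 → 1 = 1
~β = ~1 = 1
~β ↔ β = 1 ↔ 1 = 1
((β → β) → (β → β)) ↔ (~β ↔ β) = 1 ↔ 1 = 1
α ↔ β = 1 ↔ 1 = 1
~(α ↔ β) = ~1 = 1
β → α = 1 → 1 = 1
~(α ↔ β) ↔ (β → α) = 1 ↔ 1 = 1
(((β → β) → (β → β)) ↔ (~β ↔ β)) → (~(α ↔ β) ↔ (β → α)) = 1 → 1 = 1
β ∧ α = 1 ∧ 1 = 1
α ∧ α = 1 ∧ 1 = 1
(β ∧ α) ↔ (α ∧ α) = 1 ↔ 1 = 1
~((β ∧ α) ↔ (α ∧ α)) = ~1 = 1
((((β → β) → (β → β)) ↔ (~β ↔ β)) → (~(α ↔ β) ↔ (β → α))) → ~((β ∧ α) ↔ (α ∧ α)) = 1 → 1 = 1
α ↔ α = 1 ↔ 1 = 1
~(α ↔ α) = ~1 = 1
~(α ↔ α) ↔ β = 1 ↔ 1 = 1
~α = ~1 = 1
β → ~α = 1 → 1 = 1
α → (β → ~α) = 1 → 1 = 1
(~(α ↔ α) ↔ β) → (α → (β → ~α)) = 1 → 1 = 1
α ∧ α = 1 ∧ 1 = 1
(α ∧ α) → α = 1 → 1 = 1
α ↔ α = 1 ↔ 1 = 1
((α ∧ α) → α) ∧ (α ↔ α) = 1 ∧ 1 = 1
((~(α ↔ α) ↔ β) → (α → (β → ~α))) ∧ (((α ∧ α) → α) ∧ (α ↔ α)) = 1 ∧ 1 = 1
(((((β → β) → (β → β)) ↔ (~β ↔ β)) → (~(α ↔ β) ↔ (β → α))) → ~((β ∧ α) ↔ (α ∧ α))) ↔ (((~(α ↔ α) ↔ β) → (α → (β → ~α))) ∧ (((α ∧ α) → α) ∧ (α ↔ α))) = 1 ↔ 1 = 1

1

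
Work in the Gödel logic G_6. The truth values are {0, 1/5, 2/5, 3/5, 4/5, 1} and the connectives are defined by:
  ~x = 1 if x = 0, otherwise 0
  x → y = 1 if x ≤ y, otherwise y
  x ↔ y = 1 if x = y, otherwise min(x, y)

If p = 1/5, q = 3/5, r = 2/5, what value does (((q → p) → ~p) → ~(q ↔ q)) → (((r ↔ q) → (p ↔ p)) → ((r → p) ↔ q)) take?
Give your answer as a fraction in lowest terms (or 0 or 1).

q → p = 3/5 → 1/5 = 1/5
~p = ~1/5 = 0
(q → p) → ~p = 1/5 → 0 = 0
q ↔ q = 3/5 ↔ 3/5 = 1
~(q ↔ q) = ~1 = 0
((q → p) → ~p) → ~(q ↔ q) = 0 → 0 = 1
r ↔ q = 2/5 ↔ 3/5 = 2/5
p ↔ p = 1/5 ↔ 1/5 = 1
(r ↔ q) → (p ↔ p) = 2/5 → 1 = 1
r → p = 2/5 → 1/5 = 1/5
(r → p) ↔ q = 1/5 ↔ 3/5 = 1/5
((r ↔ q) → (p ↔ p)) → ((r → p) ↔ q) = 1 → 1/5 = 1/5
(((q → p) → ~p) → ~(q ↔ q)) → (((r ↔ q) → (p ↔ p)) → ((r → p) ↔ q)) = 1 → 1/5 = 1/5

1/5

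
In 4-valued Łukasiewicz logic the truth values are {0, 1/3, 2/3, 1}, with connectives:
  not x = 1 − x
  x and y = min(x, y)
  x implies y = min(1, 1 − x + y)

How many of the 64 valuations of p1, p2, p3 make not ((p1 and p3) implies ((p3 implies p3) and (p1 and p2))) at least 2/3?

value 1: 1 assignment (counts)
value 2/3: 4 assignments (counts)
value 1/3: 9 assignments
value 0: 50 assignments
So 5 of the 64 assignments meet the threshold.

5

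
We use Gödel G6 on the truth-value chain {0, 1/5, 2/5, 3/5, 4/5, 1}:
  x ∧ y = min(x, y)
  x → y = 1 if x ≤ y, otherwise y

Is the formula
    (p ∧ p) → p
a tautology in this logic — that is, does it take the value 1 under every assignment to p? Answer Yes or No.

Yes

p = 0 ↦ 1
p = 1/5 ↦ 1
p = 2/5 ↦ 1
p = 3/5 ↦ 1
p = 4/5 ↦ 1
p = 1 ↦ 1
Every assignment gives a value ≥ 1.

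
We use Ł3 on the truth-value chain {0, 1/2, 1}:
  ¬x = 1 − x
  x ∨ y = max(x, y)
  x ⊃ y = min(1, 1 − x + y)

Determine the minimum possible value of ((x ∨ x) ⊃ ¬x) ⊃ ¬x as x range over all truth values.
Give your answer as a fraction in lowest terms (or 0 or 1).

1/2

Take x = 1/2:
x ∨ x = 1/2 ∨ 1/2 = 1/2
¬x = ¬1/2 = 1/2
(x ∨ x) ⊃ ¬x = 1/2 ⊃ 1/2 = 1
¬x = ¬1/2 = 1/2
((x ∨ x) ⊃ ¬x) ⊃ ¬x = 1 ⊃ 1/2 = 1/2
No assignment yields a value below 1/2, so this is the minimum.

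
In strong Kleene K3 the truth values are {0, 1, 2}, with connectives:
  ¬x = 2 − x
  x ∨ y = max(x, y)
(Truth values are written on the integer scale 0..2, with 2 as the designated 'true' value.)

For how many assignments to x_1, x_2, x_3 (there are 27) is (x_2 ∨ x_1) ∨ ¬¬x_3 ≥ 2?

value 2: 19 assignments (counts)
value 1: 7 assignments
value 0: 1 assignment
So 19 of the 27 assignments meet the threshold.

19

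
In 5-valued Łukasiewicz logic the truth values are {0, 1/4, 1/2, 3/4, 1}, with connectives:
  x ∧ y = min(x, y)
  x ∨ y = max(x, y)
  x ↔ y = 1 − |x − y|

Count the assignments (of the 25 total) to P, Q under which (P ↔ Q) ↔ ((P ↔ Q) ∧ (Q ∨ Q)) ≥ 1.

value 1: 13 assignments (counts)
value 3/4: 5 assignments
value 1/2: 4 assignments
value 1/4: 2 assignments
value 0: 1 assignment
So 13 of the 25 assignments meet the threshold.

13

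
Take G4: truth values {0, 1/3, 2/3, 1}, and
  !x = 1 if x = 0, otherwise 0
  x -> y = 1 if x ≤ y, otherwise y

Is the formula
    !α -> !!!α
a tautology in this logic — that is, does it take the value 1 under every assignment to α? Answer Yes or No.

α = 0 ↦ 1
α = 1/3 ↦ 1
α = 2/3 ↦ 1
α = 1 ↦ 1
Every assignment gives a value ≥ 1.

Yes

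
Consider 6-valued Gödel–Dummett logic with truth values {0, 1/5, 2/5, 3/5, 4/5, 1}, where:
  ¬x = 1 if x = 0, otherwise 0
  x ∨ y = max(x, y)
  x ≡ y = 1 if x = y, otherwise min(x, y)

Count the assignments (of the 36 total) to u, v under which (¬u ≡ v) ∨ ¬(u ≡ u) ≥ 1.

6

value 1: 6 assignments (counts)
value 4/5: 1 assignment
value 3/5: 1 assignment
value 2/5: 1 assignment
value 1/5: 1 assignment
value 0: 26 assignments
So 6 of the 36 assignments meet the threshold.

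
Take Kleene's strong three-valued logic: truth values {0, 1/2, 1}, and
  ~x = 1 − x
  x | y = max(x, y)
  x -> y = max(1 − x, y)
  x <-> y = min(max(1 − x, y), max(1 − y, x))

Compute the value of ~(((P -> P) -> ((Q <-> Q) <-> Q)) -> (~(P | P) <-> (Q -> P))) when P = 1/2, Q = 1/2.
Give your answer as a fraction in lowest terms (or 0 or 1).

P -> P = 1/2 -> 1/2 = 1/2
Q <-> Q = 1/2 <-> 1/2 = 1/2
(Q <-> Q) <-> Q = 1/2 <-> 1/2 = 1/2
(P -> P) -> ((Q <-> Q) <-> Q) = 1/2 -> 1/2 = 1/2
P | P = 1/2 | 1/2 = 1/2
~(P | P) = ~1/2 = 1/2
Q -> P = 1/2 -> 1/2 = 1/2
~(P | P) <-> (Q -> P) = 1/2 <-> 1/2 = 1/2
((P -> P) -> ((Q <-> Q) <-> Q)) -> (~(P | P) <-> (Q -> P)) = 1/2 -> 1/2 = 1/2
~(((P -> P) -> ((Q <-> Q) <-> Q)) -> (~(P | P) <-> (Q -> P))) = ~1/2 = 1/2

1/2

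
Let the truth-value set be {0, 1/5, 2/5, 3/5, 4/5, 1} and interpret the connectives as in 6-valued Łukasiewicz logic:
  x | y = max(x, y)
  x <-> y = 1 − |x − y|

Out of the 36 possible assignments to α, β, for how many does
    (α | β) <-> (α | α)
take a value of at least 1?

21

value 1: 21 assignments (counts)
value 4/5: 5 assignments
value 3/5: 4 assignments
value 2/5: 3 assignments
value 1/5: 2 assignments
value 0: 1 assignment
So 21 of the 36 assignments meet the threshold.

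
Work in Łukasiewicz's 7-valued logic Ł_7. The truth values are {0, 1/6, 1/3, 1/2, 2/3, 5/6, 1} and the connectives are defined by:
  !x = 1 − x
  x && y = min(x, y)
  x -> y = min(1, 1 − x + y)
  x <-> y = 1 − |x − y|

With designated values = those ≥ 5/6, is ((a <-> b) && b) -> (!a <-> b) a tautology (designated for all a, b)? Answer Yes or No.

No

Counterexample: take a = 2/3, b = 5/6.
a <-> b = 2/3 <-> 5/6 = 5/6
(a <-> b) && b = 5/6 && 5/6 = 5/6
!a = !2/3 = 1/3
!a <-> b = 1/3 <-> 5/6 = 1/2
((a <-> b) && b) -> (!a <-> b) = 5/6 -> 1/2 = 2/3
This gives 2/3, which is below 5/6.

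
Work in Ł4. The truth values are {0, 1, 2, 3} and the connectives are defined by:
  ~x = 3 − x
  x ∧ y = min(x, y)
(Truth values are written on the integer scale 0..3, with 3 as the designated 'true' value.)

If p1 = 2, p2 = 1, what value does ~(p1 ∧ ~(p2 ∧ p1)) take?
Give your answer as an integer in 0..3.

p2 ∧ p1 = 1 ∧ 2 = 1
~(p2 ∧ p1) = ~1 = 2
p1 ∧ ~(p2 ∧ p1) = 2 ∧ 2 = 2
~(p1 ∧ ~(p2 ∧ p1)) = ~2 = 1

1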